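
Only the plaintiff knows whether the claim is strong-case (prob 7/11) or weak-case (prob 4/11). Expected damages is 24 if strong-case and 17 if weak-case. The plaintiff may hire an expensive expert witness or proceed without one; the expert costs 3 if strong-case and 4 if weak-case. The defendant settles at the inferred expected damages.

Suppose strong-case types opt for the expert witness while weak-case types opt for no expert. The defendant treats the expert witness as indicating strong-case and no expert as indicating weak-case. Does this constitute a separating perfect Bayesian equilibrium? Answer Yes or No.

No

Under these beliefs, the expert witness earns settlement 24 and no expert earns settlement 17.
strong-case: the expert witness nets 24 − 3 = 21; no expert nets 17. strong-case prefers the expert witness.
weak-case: the expert witness nets 24 − 4 = 20; no expert nets 17. weak-case would deviate to the expert witness.
weak-case has a profitable deviation, so the profile is not an equilibrium.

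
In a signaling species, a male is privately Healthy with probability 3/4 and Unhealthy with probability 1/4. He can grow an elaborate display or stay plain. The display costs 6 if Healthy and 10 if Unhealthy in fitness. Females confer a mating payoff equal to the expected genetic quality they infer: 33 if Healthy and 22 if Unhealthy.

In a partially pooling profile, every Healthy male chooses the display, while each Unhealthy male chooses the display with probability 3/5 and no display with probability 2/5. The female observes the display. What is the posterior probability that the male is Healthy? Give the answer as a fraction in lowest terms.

5/6

P(the display) = (3/4)·1 + (1/4)·(3/5) = 9/10.
By Bayes' rule, P(Healthy | the display) = (3/4) / (9/10) = 5/6.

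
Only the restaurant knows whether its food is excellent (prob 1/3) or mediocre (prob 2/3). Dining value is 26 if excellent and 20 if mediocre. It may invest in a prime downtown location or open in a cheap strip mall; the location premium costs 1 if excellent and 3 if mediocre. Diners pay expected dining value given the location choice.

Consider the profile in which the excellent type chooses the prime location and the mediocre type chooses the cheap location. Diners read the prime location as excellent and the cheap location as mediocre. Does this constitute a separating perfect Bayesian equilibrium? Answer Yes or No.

Under these beliefs, the prime location earns price premium 26 and the cheap location earns price premium 20.
excellent: the prime location nets 26 − 1 = 25; the cheap location nets 20. excellent prefers the prime location.
mediocre: the prime location nets 26 − 3 = 23; the cheap location nets 20. mediocre would deviate to the prime location.
mediocre has a profitable deviation, so the profile is not an equilibrium.

No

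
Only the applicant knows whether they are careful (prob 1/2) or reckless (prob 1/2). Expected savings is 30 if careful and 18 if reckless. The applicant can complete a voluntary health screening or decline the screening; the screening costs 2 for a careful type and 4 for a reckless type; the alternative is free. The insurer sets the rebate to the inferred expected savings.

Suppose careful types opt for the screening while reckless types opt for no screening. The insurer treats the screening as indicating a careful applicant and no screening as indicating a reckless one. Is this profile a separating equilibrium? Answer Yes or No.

No

Under these beliefs, the screening earns rebate 30 and no screening earns rebate 18.
careful: the screening nets 30 − 2 = 28; no screening nets 18. careful prefers the screening.
reckless: the screening nets 30 − 4 = 26; no screening nets 18. reckless would deviate to the screening.
reckless has a profitable deviation, so the profile is not an equilibrium.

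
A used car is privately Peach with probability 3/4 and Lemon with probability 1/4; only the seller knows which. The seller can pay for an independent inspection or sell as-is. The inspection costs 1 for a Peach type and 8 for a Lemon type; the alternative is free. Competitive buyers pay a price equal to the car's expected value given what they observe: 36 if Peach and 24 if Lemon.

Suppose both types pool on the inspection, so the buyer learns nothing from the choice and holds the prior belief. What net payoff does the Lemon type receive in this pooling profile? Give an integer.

Pooled price = 3/4·36 + 1/4·24 = 33.
Lemon pays cost 8 for the inspection, so net payoff = 33 − 8 = 25.

25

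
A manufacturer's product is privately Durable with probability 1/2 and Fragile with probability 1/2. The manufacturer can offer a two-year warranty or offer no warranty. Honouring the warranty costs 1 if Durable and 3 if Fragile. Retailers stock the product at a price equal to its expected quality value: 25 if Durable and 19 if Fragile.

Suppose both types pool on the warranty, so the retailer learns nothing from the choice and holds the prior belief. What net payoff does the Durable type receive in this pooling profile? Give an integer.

Pooled price = 1/2·25 + 1/2·19 = 22.
Durable pays cost 1 for the warranty, so net payoff = 22 − 1 = 21.

21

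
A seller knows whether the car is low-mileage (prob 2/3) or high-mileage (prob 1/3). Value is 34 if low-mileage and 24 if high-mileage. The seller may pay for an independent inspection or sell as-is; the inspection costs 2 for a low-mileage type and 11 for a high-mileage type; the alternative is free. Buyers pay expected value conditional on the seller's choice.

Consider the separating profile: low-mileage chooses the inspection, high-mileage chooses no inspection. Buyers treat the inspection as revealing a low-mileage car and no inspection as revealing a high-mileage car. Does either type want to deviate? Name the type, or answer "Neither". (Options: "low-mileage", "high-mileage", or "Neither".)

The inspection pays 34; no inspection pays 24.
low-mileage: assigned the inspection, nets 34 − 2 = 32; deviating to no inspection nets 24.
high-mileage: assigned no inspection, nets 24; deviating to the inspection nets 34 − 11 = 23.
Both types strictly prefer their assigned action; no profitable deviation.

Neither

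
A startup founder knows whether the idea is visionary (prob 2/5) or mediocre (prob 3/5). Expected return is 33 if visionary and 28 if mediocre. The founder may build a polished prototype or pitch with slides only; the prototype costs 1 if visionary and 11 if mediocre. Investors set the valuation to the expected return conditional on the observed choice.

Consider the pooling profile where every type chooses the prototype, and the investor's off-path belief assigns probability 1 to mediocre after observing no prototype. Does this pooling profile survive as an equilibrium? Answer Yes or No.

On path, the investor holds the prior and pays 2/5·33 + 3/5·28 = 30. Off path (no prototype), believing mediocre, it pays 28.
visionary: the prototype nets 30 − 1 = 29; no prototype nets 28. visionary stays.
mediocre: the prototype nets 30 − 11 = 19; no prototype nets 28. mediocre would deviate.
A type deviates, so pooling fails.

No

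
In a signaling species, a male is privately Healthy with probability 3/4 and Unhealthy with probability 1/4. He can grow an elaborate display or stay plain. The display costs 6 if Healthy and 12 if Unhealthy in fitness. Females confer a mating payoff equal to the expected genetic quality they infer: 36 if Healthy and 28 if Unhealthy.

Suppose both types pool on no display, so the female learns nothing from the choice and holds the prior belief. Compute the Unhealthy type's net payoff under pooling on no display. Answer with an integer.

Pooled mating payoff = 3/4·36 + 1/4·28 = 34.
Unhealthy pays no cost for no display, so net payoff = 34.

34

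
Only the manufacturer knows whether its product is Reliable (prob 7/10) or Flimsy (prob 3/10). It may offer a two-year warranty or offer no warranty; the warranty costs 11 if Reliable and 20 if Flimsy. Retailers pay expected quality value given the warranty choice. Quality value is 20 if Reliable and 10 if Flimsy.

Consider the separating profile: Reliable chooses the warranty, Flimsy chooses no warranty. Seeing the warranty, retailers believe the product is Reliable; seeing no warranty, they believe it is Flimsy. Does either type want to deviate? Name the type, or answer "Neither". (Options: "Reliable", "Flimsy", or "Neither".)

The warranty pays 20; no warranty pays 10.
Reliable: assigned the warranty, nets 20 − 11 = 9; deviating to no warranty nets 10.
Flimsy: assigned no warranty, nets 10; deviating to the warranty nets 20 − 20 = 0.
The Reliable type gains 1 by deviating.

Reliable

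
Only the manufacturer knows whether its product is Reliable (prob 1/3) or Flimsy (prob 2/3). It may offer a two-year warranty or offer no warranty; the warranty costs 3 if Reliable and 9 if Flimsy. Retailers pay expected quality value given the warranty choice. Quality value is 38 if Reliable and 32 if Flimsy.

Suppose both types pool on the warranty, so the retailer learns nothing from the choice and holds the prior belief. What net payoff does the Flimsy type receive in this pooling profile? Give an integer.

25

Pooled price = 1/3·38 + 2/3·32 = 34.
Flimsy pays cost 9 for the warranty, so net payoff = 34 − 9 = 25.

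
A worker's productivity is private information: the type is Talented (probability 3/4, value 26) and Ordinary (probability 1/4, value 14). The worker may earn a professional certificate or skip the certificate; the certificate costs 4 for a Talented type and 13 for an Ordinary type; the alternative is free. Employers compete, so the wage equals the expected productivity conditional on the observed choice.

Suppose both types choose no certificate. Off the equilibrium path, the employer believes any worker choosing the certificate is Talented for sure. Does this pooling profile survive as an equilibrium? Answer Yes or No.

Yes

On path, the employer holds the prior and pays 3/4·26 + 1/4·14 = 23. Off path (the certificate), believing Talented, it pays 26.
Talented: no certificate nets 23; the certificate nets 26 − 4 = 22. Talented stays.
Ordinary: no certificate nets 23; the certificate nets 26 − 13 = 13. Ordinary stays.
No type deviates, so pooling is sustained.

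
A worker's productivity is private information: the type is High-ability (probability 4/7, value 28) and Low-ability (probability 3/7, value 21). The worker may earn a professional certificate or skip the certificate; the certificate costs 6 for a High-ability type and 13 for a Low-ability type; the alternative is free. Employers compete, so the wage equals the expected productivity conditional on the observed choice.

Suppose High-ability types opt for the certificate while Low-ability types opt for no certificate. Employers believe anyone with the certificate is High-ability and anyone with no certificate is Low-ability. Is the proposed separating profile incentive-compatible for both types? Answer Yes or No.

Yes

Under these beliefs, the certificate earns wage 28 and no certificate earns wage 21.
High-ability: the certificate nets 28 − 6 = 22; no certificate nets 21. High-ability prefers the certificate.
Low-ability: the certificate nets 28 − 13 = 15; no certificate nets 21. Low-ability prefers no certificate.
Neither type deviates, so the separating profile is an equilibrium.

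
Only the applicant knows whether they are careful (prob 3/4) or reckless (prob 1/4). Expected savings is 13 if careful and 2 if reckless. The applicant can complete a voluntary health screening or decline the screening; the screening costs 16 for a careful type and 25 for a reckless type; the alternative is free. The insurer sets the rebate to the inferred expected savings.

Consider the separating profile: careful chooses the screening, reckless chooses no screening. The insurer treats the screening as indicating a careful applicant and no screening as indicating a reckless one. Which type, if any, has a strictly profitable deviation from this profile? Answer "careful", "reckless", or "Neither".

The screening pays 13; no screening pays 2.
careful: assigned the screening, nets 13 − 16 = -3; deviating to no screening nets 2.
reckless: assigned no screening, nets 2; deviating to the screening nets 13 − 25 = -12.
The careful type gains 5 by deviating.

careful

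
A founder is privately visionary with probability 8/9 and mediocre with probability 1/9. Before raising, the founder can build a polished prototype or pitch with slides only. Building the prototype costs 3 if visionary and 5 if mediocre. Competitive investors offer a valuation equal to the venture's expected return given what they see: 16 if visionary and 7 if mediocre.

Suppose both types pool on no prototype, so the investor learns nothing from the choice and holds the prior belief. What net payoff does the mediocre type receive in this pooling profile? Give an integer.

15

Pooled valuation = 8/9·16 + 1/9·7 = 15.
mediocre pays no cost for no prototype, so net payoff = 15.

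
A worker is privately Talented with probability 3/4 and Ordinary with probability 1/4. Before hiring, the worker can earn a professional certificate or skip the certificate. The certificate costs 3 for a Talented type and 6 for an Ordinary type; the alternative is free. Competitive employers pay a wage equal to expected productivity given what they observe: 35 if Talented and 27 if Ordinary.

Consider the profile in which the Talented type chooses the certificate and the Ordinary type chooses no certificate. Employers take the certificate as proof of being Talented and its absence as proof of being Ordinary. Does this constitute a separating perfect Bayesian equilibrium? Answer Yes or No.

No

Under these beliefs, the certificate earns wage 35 and no certificate earns wage 27.
Talented: the certificate nets 35 − 3 = 32; no certificate nets 27. Talented prefers the certificate.
Ordinary: the certificate nets 35 − 6 = 29; no certificate nets 27. Ordinary would deviate to the certificate.
Ordinary has a profitable deviation, so the profile is not an equilibrium.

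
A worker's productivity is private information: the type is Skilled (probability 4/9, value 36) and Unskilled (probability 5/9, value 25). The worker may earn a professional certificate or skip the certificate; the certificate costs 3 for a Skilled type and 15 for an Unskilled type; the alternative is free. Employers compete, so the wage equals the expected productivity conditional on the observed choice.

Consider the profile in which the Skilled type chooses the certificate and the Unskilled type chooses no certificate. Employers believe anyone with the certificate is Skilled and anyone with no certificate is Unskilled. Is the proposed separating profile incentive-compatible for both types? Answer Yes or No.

Under these beliefs, the certificate earns wage 36 and no certificate earns wage 25.
Skilled: the certificate nets 36 − 3 = 33; no certificate nets 25. Skilled prefers the certificate.
Unskilled: the certificate nets 36 − 15 = 21; no certificate nets 25. Unskilled prefers no certificate.
Neither type deviates, so the separating profile is an equilibrium.

Yes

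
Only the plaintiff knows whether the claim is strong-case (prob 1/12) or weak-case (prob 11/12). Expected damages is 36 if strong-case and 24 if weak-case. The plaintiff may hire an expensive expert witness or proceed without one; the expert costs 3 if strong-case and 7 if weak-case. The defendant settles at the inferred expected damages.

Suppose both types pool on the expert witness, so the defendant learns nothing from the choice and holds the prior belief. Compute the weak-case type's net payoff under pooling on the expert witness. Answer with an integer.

18

Pooled settlement = 1/12·36 + 11/12·24 = 25.
weak-case pays cost 7 for the expert witness, so net payoff = 25 − 7 = 18.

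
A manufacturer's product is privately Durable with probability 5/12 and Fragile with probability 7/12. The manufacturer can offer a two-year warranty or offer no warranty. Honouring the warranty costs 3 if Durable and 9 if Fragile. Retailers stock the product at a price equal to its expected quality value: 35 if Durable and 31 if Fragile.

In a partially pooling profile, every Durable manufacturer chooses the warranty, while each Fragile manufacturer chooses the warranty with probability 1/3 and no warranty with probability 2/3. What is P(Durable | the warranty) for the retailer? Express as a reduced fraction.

P(the warranty) = (5/12)·1 + (7/12)·(1/3) = 11/18.
By Bayes' rule, P(Durable | the warranty) = (5/12) / (11/18) = 15/22.

15/22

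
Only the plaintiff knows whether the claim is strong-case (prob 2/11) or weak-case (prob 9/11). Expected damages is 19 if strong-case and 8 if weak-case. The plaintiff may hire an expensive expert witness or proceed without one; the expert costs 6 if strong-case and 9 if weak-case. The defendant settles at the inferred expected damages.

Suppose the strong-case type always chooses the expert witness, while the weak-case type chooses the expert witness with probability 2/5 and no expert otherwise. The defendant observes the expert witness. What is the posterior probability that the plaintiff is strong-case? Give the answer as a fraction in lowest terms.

5/14

P(the expert witness) = (2/11)·1 + (9/11)·(2/5) = 28/55.
By Bayes' rule, P(strong-case | the expert witness) = (2/11) / (28/55) = 5/14.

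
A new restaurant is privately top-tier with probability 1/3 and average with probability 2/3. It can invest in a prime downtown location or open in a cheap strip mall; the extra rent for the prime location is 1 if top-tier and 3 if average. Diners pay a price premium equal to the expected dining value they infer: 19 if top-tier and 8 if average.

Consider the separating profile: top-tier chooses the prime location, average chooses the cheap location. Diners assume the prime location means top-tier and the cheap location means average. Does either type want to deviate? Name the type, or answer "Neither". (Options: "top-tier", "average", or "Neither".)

average

The prime location pays 19; the cheap location pays 8.
top-tier: assigned the prime location, nets 19 − 1 = 18; deviating to the cheap location nets 8.
average: assigned the cheap location, nets 8; deviating to the prime location nets 19 − 3 = 16.
The average type gains 8 by deviating.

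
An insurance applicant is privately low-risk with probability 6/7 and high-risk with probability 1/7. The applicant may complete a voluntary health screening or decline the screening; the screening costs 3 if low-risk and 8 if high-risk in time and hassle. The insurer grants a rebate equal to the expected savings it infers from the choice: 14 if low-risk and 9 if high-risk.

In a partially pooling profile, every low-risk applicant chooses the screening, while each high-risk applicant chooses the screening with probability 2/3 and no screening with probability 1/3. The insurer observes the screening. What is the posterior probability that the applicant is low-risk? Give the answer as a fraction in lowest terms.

P(the screening) = (6/7)·1 + (1/7)·(2/3) = 20/21.
By Bayes' rule, P(low-risk | the screening) = (6/7) / (20/21) = 9/10.

9/10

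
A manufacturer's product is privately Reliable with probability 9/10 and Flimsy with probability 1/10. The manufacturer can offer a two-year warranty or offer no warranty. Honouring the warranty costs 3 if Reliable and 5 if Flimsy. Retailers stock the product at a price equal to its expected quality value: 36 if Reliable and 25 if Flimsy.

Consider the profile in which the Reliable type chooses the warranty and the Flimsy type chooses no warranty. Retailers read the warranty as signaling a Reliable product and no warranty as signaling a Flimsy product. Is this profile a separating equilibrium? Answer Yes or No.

No

Under these beliefs, the warranty earns price 36 and no warranty earns price 25.
Reliable: the warranty nets 36 − 3 = 33; no warranty nets 25. Reliable prefers the warranty.
Flimsy: the warranty nets 36 − 5 = 31; no warranty nets 25. Flimsy would deviate to the warranty.
Flimsy has a profitable deviation, so the profile is not an equilibrium.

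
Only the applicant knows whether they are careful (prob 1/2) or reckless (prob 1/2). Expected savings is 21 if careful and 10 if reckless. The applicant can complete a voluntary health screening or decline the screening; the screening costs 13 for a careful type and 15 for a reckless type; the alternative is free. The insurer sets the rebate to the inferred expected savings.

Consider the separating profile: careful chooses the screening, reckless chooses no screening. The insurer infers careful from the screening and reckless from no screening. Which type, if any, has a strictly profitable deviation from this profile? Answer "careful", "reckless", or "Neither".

The screening pays 21; no screening pays 10.
careful: assigned the screening, nets 21 − 13 = 8; deviating to no screening nets 10.
reckless: assigned no screening, nets 10; deviating to the screening nets 21 − 15 = 6.
The careful type gains 2 by deviating.

careful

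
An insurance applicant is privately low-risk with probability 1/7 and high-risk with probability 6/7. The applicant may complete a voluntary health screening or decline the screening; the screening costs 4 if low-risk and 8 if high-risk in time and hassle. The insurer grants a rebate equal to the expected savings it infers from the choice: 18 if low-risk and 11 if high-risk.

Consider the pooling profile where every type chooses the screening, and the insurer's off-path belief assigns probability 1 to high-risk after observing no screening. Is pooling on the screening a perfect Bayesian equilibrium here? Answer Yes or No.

On path, the insurer holds the prior and pays 1/7·18 + 6/7·11 = 12. Off path (no screening), believing high-risk, it pays 11.
low-risk: the screening nets 12 − 4 = 8; no screening nets 11. low-risk would deviate.
high-risk: the screening nets 12 − 8 = 4; no screening nets 11. high-risk would deviate.
A type deviates, so pooling fails.

No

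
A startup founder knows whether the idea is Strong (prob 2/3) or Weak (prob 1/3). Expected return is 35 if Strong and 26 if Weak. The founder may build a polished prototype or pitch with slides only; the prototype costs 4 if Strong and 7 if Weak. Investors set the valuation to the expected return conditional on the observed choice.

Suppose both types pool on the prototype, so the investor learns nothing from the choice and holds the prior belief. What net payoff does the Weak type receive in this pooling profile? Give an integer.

25

Pooled valuation = 2/3·35 + 1/3·26 = 32.
Weak pays cost 7 for the prototype, so net payoff = 32 − 7 = 25.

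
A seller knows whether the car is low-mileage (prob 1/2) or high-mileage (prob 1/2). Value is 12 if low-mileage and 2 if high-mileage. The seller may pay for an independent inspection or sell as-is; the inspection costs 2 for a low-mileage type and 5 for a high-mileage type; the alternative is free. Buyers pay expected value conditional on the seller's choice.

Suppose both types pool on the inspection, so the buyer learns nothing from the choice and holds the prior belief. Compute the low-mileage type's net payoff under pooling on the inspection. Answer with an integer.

5

Pooled price = 1/2·12 + 1/2·2 = 7.
low-mileage pays cost 2 for the inspection, so net payoff = 7 − 2 = 5.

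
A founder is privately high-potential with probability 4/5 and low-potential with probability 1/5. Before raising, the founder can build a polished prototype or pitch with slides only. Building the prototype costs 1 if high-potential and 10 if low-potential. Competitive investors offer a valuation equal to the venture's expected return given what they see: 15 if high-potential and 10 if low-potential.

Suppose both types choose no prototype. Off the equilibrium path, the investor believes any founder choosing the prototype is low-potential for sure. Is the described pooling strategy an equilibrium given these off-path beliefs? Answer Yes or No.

On path, the investor holds the prior and pays 4/5·15 + 1/5·10 = 14. Off path (the prototype), believing low-potential, it pays 10.
high-potential: no prototype nets 14; the prototype nets 10 − 1 = 9. high-potential stays.
low-potential: no prototype nets 14; the prototype nets 10 − 10 = 0. low-potential stays.
No type deviates, so pooling is sustained.

Yes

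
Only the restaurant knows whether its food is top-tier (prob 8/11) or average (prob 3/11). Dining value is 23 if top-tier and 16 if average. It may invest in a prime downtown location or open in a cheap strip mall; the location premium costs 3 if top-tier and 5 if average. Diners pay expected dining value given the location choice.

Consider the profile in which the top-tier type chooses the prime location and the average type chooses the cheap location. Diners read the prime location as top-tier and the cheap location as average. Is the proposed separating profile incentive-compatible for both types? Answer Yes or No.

No

Under these beliefs, the prime location earns price premium 23 and the cheap location earns price premium 16.
top-tier: the prime location nets 23 − 3 = 20; the cheap location nets 16. top-tier prefers the prime location.
average: the prime location nets 23 − 5 = 18; the cheap location nets 16. average would deviate to the prime location.
average has a profitable deviation, so the profile is not an equilibrium.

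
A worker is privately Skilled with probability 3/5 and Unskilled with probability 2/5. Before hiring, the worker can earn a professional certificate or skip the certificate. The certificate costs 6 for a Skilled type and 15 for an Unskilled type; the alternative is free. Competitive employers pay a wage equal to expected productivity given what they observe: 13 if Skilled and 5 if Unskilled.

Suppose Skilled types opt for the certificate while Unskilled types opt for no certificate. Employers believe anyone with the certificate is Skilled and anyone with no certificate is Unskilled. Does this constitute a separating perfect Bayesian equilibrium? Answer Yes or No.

Yes

Under these beliefs, the certificate earns wage 13 and no certificate earns wage 5.
Skilled: the certificate nets 13 − 6 = 7; no certificate nets 5. Skilled prefers the certificate.
Unskilled: the certificate nets 13 − 15 = -2; no certificate nets 5. Unskilled prefers no certificate.
Neither type deviates, so the separating profile is an equilibrium.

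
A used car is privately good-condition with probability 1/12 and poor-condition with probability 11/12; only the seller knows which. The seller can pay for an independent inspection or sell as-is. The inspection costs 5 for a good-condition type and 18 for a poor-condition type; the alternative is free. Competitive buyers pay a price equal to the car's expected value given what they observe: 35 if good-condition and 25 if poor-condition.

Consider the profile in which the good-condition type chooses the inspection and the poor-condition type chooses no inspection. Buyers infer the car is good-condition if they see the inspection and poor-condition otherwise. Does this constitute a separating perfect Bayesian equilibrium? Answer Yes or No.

Under these beliefs, the inspection earns price 35 and no inspection earns price 25.
good-condition: the inspection nets 35 − 5 = 30; no inspection nets 25. good-condition prefers the inspection.
poor-condition: the inspection nets 35 − 18 = 17; no inspection nets 25. poor-condition prefers no inspection.
Neither type deviates, so the separating profile is an equilibrium.

Yes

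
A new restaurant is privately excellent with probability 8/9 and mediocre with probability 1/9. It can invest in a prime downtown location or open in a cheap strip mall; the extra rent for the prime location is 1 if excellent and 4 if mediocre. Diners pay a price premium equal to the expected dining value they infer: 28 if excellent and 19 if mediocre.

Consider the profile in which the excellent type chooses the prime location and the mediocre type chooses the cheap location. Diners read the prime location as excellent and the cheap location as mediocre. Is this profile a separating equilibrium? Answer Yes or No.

No

Under these beliefs, the prime location earns price premium 28 and the cheap location earns price premium 19.
excellent: the prime location nets 28 − 1 = 27; the cheap location nets 19. excellent prefers the prime location.
mediocre: the prime location nets 28 − 4 = 24; the cheap location nets 19. mediocre would deviate to the prime location.
mediocre has a profitable deviation, so the profile is not an equilibrium.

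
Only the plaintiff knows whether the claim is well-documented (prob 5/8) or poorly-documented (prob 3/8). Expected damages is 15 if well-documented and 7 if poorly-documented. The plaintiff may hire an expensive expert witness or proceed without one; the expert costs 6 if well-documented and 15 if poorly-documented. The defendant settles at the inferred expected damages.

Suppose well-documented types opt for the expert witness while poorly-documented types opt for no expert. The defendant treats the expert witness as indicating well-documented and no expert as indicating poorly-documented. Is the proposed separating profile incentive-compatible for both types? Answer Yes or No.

Under these beliefs, the expert witness earns settlement 15 and no expert earns settlement 7.
well-documented: the expert witness nets 15 − 6 = 9; no expert nets 7. well-documented prefers the expert witness.
poorly-documented: the expert witness nets 15 − 15 = 0; no expert nets 7. poorly-documented prefers no expert.
Neither type deviates, so the separating profile is an equilibrium.

Yes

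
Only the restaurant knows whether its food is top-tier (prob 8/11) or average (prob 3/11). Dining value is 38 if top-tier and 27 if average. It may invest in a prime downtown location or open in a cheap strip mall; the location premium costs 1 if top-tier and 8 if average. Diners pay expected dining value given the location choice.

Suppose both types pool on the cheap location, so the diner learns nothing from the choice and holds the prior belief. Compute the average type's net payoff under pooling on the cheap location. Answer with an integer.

35

Pooled price premium = 8/11·38 + 3/11·27 = 35.
average pays no cost for the cheap location, so net payoff = 35.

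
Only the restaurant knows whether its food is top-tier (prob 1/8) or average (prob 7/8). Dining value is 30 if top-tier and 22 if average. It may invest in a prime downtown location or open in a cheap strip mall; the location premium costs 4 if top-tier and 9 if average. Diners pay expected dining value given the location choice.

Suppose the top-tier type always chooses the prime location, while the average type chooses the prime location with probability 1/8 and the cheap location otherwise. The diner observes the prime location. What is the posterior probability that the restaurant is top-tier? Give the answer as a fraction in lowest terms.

8/15

P(the prime location) = (1/8)·1 + (7/8)·(1/8) = 15/64.
By Bayes' rule, P(top-tier | the prime location) = (1/8) / (15/64) = 8/15.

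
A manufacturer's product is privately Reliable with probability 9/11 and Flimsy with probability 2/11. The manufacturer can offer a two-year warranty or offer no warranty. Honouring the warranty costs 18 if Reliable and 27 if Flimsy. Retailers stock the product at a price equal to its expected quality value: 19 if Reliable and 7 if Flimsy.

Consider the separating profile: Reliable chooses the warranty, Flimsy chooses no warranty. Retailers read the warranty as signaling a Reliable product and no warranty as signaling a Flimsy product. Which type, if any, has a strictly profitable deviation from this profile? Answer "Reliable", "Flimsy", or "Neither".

Reliable

The warranty pays 19; no warranty pays 7.
Reliable: assigned the warranty, nets 19 − 18 = 1; deviating to no warranty nets 7.
Flimsy: assigned no warranty, nets 7; deviating to the warranty nets 19 − 27 = -8.
The Reliable type gains 6 by deviating.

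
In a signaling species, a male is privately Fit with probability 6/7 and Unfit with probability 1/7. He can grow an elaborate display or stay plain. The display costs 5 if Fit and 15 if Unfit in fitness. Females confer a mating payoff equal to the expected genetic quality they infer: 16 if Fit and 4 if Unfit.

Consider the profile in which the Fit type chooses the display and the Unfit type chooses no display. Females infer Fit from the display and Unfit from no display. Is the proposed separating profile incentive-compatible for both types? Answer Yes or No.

Yes

Under these beliefs, the display earns mating payoff 16 and no display earns mating payoff 4.
Fit: the display nets 16 − 5 = 11; no display nets 4. Fit prefers the display.
Unfit: the display nets 16 − 15 = 1; no display nets 4. Unfit prefers no display.
Neither type deviates, so the separating profile is an equilibrium.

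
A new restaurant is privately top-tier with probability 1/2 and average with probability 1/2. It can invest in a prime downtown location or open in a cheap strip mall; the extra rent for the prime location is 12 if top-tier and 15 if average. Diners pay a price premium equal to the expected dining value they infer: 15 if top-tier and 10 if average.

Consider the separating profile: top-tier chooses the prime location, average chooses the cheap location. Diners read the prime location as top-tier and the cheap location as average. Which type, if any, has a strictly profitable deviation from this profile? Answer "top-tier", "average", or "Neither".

The prime location pays 15; the cheap location pays 10.
top-tier: assigned the prime location, nets 15 − 12 = 3; deviating to the cheap location nets 10.
average: assigned the cheap location, nets 10; deviating to the prime location nets 15 − 15 = 0.
The top-tier type gains 7 by deviating.

top-tier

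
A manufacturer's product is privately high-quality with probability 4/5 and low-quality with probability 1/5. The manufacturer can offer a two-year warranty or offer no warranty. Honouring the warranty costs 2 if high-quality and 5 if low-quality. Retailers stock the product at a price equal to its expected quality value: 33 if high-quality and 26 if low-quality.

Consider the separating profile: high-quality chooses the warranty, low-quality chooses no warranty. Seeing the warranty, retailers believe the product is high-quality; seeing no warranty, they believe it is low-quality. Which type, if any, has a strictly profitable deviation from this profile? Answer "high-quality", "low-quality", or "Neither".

low-quality

The warranty pays 33; no warranty pays 26.
high-quality: assigned the warranty, nets 33 − 2 = 31; deviating to no warranty nets 26.
low-quality: assigned no warranty, nets 26; deviating to the warranty nets 33 − 5 = 28.
The low-quality type gains 2 by deviating.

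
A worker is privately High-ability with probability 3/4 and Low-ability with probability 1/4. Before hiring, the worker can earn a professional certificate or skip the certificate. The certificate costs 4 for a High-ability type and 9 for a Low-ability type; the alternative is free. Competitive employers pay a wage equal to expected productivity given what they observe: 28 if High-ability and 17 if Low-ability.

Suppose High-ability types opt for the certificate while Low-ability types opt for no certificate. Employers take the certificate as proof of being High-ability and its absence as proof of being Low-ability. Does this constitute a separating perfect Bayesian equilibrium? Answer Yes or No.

No

Under these beliefs, the certificate earns wage 28 and no certificate earns wage 17.
High-ability: the certificate nets 28 − 4 = 24; no certificate nets 17. High-ability prefers the certificate.
Low-ability: the certificate nets 28 − 9 = 19; no certificate nets 17. Low-ability would deviate to the certificate.
Low-ability has a profitable deviation, so the profile is not an equilibrium.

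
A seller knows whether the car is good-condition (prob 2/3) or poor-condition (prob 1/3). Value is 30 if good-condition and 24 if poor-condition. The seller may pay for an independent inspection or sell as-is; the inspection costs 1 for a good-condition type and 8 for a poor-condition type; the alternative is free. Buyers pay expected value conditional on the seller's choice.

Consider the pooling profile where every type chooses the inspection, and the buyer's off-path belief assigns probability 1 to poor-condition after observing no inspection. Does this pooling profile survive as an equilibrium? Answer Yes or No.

On path, the buyer holds the prior and pays 2/3·30 + 1/3·24 = 28. Off path (no inspection), believing poor-condition, it pays 24.
good-condition: the inspection nets 28 − 1 = 27; no inspection nets 24. good-condition stays.
poor-condition: the inspection nets 28 − 8 = 20; no inspection nets 24. poor-condition would deviate.
A type deviates, so pooling fails.

No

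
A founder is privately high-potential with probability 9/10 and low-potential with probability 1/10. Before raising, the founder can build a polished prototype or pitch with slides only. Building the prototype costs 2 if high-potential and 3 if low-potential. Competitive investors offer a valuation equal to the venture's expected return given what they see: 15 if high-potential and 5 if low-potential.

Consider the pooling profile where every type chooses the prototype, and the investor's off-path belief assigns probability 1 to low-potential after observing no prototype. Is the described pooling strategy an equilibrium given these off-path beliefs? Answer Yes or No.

Yes

On path, the investor holds the prior and pays 9/10·15 + 1/10·5 = 14. Off path (no prototype), believing low-potential, it pays 5.
high-potential: the prototype nets 14 − 2 = 12; no prototype nets 5. high-potential stays.
low-potential: the prototype nets 14 − 3 = 11; no prototype nets 5. low-potential stays.
No type deviates, so pooling is sustained.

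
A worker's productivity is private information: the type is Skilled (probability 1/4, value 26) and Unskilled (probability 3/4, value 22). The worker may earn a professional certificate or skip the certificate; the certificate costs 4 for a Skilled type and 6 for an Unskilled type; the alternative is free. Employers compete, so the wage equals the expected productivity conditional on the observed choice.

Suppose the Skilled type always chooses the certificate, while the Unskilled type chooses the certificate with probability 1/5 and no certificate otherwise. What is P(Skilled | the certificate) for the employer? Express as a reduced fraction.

5/8

P(the certificate) = (1/4)·1 + (3/4)·(1/5) = 2/5.
By Bayes' rule, P(Skilled | the certificate) = (1/4) / (2/5) = 5/8.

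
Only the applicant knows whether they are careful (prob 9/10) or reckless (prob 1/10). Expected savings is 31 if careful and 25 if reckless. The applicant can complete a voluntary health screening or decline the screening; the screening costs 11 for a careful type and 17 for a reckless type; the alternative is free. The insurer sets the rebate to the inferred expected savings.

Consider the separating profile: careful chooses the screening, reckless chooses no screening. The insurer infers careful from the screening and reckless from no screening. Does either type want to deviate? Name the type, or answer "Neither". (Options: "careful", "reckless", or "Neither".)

careful

The screening pays 31; no screening pays 25.
careful: assigned the screening, nets 31 − 11 = 20; deviating to no screening nets 25.
reckless: assigned no screening, nets 25; deviating to the screening nets 31 − 17 = 14.
The careful type gains 5 by deviating.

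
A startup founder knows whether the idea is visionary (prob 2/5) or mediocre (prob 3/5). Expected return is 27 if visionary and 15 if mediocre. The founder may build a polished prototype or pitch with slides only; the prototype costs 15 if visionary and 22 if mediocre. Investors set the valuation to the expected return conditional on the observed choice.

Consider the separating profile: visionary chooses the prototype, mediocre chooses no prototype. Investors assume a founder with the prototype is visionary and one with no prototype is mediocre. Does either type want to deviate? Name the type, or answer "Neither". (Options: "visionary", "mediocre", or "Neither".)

The prototype pays 27; no prototype pays 15.
visionary: assigned the prototype, nets 27 − 15 = 12; deviating to no prototype nets 15.
mediocre: assigned no prototype, nets 15; deviating to the prototype nets 27 − 22 = 5.
The visionary type gains 3 by deviating.

visionary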